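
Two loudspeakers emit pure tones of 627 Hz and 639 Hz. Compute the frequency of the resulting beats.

12 Hz

f_beat = |f₁ − f₂|.
|627 − 639| = 12 Hz.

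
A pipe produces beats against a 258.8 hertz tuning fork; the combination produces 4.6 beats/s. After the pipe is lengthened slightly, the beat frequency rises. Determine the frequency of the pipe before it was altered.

|f − 258.8| = 4.6, so the pipe was at either 254.2 Hz or 263.4 Hz.
A longer pipe has a lower fundamental; the adjustment lowers the pipe's frequency.
The beat rate rose, so the adjustment moved the pipe further from 258.8 Hz — it was already below the reference.

254.2 Hz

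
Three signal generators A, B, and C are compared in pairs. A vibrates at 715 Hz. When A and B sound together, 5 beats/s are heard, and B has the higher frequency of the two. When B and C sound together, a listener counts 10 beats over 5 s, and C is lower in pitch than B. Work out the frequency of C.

718 Hz

B is above A, so f_B = 715 + 5 = 720 Hz.
B–C: Beat frequency = 10/5 = 2 Hz.
C is below B, so f_C = 720 − 2 = 718 Hz.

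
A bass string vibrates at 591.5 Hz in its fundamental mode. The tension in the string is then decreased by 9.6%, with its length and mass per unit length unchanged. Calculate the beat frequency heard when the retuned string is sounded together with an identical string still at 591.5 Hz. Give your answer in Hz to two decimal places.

For a string, f ∝ √T, so the new frequency is 591.5·√0.904 = 562.3918 Hz.
f_beat = |562.3918 − 591.5| = 29.11 Hz.

29.11 Hz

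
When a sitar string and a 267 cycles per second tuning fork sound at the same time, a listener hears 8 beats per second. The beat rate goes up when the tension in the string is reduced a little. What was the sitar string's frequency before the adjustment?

|f − 267| = 8, so the sitar string was at either 259 Hz or 275 Hz.
Lower tension means lower frequency; the adjustment lowers the sitar string's frequency.
The beat rate rose, so the adjustment moved the sitar string further from 267 Hz — it was already below the reference.

259 Hz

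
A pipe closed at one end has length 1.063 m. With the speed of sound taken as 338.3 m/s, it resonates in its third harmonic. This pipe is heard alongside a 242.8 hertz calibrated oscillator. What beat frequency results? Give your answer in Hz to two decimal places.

Closed pipe (odd harmonics): f_n = n·v/(4L) = 3·338.3/(4·1.063) = 238.6877 Hz.
f_beat = |238.6877 − 242.8| = 4.11 Hz.

4.11 Hz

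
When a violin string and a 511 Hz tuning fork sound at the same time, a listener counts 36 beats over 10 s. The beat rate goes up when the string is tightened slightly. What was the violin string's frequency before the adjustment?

Beat frequency = 36/10 = 3.6 Hz.
|f − 511| = 3.6, so the violin string was at either 507.4 Hz or 514.6 Hz.
Increasing tension raises a string's frequency; the adjustment raises the violin string's frequency.
The beat rate rose, so the adjustment moved the violin string further from 511 Hz — it was already above the reference.

514.6 Hz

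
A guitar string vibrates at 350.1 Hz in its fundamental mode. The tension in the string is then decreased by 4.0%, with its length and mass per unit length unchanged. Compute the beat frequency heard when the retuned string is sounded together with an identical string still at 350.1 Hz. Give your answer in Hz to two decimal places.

For a string, f ∝ √T, so the new frequency is 350.1·√0.960 = 343.0265 Hz.
f_beat = |343.0265 − 350.1| = 7.07 Hz.

7.07 Hz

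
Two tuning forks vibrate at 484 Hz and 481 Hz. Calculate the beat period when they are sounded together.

0.333 s

f_beat = |484 − 481| = 3 Hz.
Beat period T = 1 / f_beat = 1 / 3 s.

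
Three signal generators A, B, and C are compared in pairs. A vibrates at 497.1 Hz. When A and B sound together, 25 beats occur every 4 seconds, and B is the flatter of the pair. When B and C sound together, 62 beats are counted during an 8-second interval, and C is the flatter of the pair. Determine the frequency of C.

483.1 Hz

A–B: Beat frequency = 25/4 = 6.25 Hz.
B is below A, so f_B = 497.1 − 6.25 = 490.85 Hz.
B–C: Beat frequency = 62/8 = 7.75 Hz.
C is below B, so f_C = 490.85 − 7.75 = 483.1 Hz.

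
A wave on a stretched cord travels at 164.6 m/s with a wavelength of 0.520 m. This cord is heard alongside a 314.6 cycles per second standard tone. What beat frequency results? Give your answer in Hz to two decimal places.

1.94 Hz

Source frequency f = v/λ = 164.6/0.520 = 316.5385 Hz.
f_beat = |316.5385 − 314.6| = 1.94 Hz.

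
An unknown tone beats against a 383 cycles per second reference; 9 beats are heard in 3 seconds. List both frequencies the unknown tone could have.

380 Hz or 386 Hz

Beat frequency = 9/3 = 3 Hz.
|f − 383| = 3, so f = 383 ± 3.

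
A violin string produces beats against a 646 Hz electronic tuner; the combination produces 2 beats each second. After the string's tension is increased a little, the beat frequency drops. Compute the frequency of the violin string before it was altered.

644 Hz

|f − 646| = 2, so the violin string was at either 644 Hz or 648 Hz.
Higher tension means higher frequency; the adjustment raises the violin string's frequency.
The beat rate fell, so the adjustment moved the violin string toward 646 Hz — it must have started below the reference.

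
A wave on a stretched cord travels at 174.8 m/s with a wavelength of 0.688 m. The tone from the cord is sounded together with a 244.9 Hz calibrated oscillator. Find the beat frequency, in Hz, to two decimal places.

9.17 Hz

Source frequency f = v/λ = 174.8/0.688 = 254.0698 Hz.
f_beat = |254.0698 − 244.9| = 9.17 Hz.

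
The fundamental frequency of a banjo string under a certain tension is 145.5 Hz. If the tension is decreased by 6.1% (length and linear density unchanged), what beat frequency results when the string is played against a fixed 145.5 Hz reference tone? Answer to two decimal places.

4.51 Hz

For a string, f ∝ √T, so the new frequency is 145.5·√0.939 = 140.9924 Hz.
f_beat = |140.9924 − 145.5| = 4.51 Hz.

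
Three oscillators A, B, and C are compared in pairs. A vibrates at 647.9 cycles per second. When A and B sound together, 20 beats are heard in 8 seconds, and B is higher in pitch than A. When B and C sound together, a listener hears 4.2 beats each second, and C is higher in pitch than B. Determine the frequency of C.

A–B: Beat frequency = 20/8 = 2.5 Hz.
B is above A, so f_B = 647.9 + 2.5 = 650.4 Hz.
C is above B, so f_C = 650.4 + 4.2 = 654.6 Hz.

654.6 Hz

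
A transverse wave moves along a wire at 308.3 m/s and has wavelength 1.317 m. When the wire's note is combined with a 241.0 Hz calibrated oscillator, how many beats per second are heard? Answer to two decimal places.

Source frequency f = v/λ = 308.3/1.317 = 234.0926 Hz.
f_beat = |234.0926 − 241.0| = 6.91 Hz.

6.91 Hz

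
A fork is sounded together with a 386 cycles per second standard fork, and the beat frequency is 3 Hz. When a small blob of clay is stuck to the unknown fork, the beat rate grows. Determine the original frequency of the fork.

383 Hz

|f − 386| = 3, so the fork was at either 383 Hz or 389 Hz.
Adding mass to a fork lowers its frequency; the adjustment lowers the fork's frequency.
The beat rate rose, so the adjustment moved the fork further from 386 Hz — it was already below the reference.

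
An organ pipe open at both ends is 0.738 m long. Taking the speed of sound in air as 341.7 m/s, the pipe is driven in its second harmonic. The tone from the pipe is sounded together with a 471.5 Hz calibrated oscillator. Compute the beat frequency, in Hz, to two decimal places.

Open pipe: f_n = n·v/(2L) = 2·341.7/(2·0.738) = 463.0081 Hz.
f_beat = |463.0081 − 471.5| = 8.49 Hz.

8.49 Hz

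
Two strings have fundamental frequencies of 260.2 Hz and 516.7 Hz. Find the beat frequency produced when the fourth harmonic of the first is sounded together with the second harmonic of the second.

Fourth harmonic of the first: 4·260.2 = 1040.8 Hz.
Second harmonic of the second: 2·516.7 = 1033.4 Hz.
f_beat = |1040.8 − 1033.4| = 7.4 Hz.

7.4 Hz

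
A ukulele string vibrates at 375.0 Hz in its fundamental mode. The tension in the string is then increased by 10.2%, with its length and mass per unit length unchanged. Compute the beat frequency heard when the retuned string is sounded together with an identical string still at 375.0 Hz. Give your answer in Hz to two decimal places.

18.66 Hz

For a string, f ∝ √T, so the new frequency is 375.0·√1.102 = 393.6607 Hz.
f_beat = |393.6607 − 375.0| = 18.66 Hz.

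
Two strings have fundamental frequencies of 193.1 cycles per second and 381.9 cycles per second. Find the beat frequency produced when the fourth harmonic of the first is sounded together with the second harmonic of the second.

Fourth harmonic of the first: 4·193.1 = 772.4 Hz.
Second harmonic of the second: 2·381.9 = 763.8 Hz.
f_beat = |772.4 − 763.8| = 8.6 Hz.

8.6 Hz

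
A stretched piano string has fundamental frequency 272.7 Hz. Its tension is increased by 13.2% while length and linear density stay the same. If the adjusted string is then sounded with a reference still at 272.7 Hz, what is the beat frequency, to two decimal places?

17.44 Hz

For a string, f ∝ √T, so the new frequency is 272.7·√1.132 = 290.1405 Hz.
f_beat = |290.1405 − 272.7| = 17.44 Hz.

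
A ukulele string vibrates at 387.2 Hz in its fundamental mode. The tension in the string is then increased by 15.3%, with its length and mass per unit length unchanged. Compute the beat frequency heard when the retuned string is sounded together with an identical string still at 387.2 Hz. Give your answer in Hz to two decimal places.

28.57 Hz

For a string, f ∝ √T, so the new frequency is 387.2·√1.153 = 415.7670 Hz.
f_beat = |415.7670 − 387.2| = 28.57 Hz.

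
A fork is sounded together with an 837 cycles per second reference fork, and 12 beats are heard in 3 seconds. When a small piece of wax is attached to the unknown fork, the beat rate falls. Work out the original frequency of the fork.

Beat frequency = 12/3 = 4 Hz.
|f − 837| = 4, so the fork was at either 833 Hz or 841 Hz.
Loading a fork with wax lowers its frequency; the adjustment lowers the fork's frequency.
The beat rate fell, so the adjustment moved the fork toward 837 Hz — it must have started above the reference.

841 Hz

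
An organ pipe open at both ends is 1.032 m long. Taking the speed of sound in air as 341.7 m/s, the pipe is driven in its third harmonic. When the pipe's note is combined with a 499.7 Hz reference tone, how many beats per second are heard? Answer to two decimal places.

3.04 Hz

Open pipe: f_n = n·v/(2L) = 3·341.7/(2·1.032) = 496.6570 Hz.
f_beat = |496.6570 − 499.7| = 3.04 Hz.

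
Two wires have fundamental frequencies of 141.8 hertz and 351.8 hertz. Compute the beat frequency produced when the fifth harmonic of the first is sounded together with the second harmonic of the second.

Fifth harmonic of the first: 5·141.8 = 709.0 Hz.
Second harmonic of the second: 2·351.8 = 703.6 Hz.
f_beat = |709.0 − 703.6| = 5.4 Hz.

5.4 Hz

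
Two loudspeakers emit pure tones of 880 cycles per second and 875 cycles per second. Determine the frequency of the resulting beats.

f_beat = |f₁ − f₂|.
|880 − 875| = 5 Hz.

5 Hz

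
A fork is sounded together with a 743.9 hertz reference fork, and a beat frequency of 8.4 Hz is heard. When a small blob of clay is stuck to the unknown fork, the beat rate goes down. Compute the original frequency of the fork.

|f − 743.9| = 8.4, so the fork was at either 735.5 Hz or 752.3 Hz.
Adding mass to a fork lowers its frequency; the adjustment lowers the fork's frequency.
The beat rate fell, so the adjustment moved the fork toward 743.9 Hz — it must have started above the reference.

752.3 Hz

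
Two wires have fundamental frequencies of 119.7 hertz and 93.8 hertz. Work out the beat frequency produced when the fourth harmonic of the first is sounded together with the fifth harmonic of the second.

Fourth harmonic of the first: 4·119.7 = 478.8 Hz.
Fifth harmonic of the second: 5·93.8 = 469.0 Hz.
f_beat = |478.8 − 469.0| = 9.8 Hz.

9.8 Hz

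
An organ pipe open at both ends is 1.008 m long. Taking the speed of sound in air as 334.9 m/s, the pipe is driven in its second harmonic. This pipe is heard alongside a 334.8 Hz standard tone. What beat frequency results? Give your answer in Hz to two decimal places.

Open pipe: f_n = n·v/(2L) = 2·334.9/(2·1.008) = 332.2421 Hz.
f_beat = |332.2421 − 334.8| = 2.56 Hz.

2.56 Hz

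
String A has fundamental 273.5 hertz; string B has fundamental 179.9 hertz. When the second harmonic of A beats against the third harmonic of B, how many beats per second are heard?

Second harmonic of the first: 2·273.5 = 547.0 Hz.
Third harmonic of the second: 3·179.9 = 539.7 Hz.
f_beat = |547.0 − 539.7| = 7.3 Hz.

7.3 Hz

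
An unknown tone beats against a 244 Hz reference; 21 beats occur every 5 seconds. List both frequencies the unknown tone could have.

Beat frequency = 21/5 = 4.2 Hz.
|f − 244| = 4.2, so f = 244 ± 4.2.

239.8 Hz or 248.2 Hz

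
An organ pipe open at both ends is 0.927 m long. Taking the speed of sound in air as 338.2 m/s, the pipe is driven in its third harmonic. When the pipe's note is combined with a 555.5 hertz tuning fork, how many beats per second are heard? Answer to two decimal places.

Open pipe: f_n = n·v/(2L) = 3·338.2/(2·0.927) = 547.2492 Hz.
f_beat = |547.2492 − 555.5| = 8.25 Hz.

8.25 Hz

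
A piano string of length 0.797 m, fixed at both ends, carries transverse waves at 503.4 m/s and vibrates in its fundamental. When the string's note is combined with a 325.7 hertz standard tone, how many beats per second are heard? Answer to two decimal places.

For a string fixed at both ends, f_n = n·v/(2L) = 1·503.4/(2·0.797) = 315.8093 Hz.
f_beat = |315.8093 − 325.7| = 9.89 Hz.

9.89 Hz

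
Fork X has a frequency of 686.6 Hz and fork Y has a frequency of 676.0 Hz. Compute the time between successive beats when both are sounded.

f_beat = |686.6 − 676.0| = 10.6 Hz.
Beat period T = 1 / f_beat = 1 / 10.6 s.

0.094 s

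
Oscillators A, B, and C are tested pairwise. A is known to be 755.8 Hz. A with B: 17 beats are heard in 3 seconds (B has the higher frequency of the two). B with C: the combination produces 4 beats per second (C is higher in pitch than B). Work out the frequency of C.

765.4667 Hz

A–B: Beat frequency = 17/3 = 5.6667 Hz.
B is above A, so f_B = 755.8 + 5.6667 = 761.4667 Hz.
C is above B, so f_C = 761.4667 + 4 = 765.4667 Hz.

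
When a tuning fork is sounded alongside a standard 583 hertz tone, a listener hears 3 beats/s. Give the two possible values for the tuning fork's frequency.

|f − 583| = 3, so f = 583 ± 3.

580 Hz or 586 Hz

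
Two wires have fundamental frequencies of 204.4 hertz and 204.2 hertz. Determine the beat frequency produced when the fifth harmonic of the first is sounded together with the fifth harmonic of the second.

1.0 Hz

Fifth harmonic of the first: 5·204.4 = 1022.0 Hz.
Fifth harmonic of the second: 5·204.2 = 1021.0 Hz.
f_beat = |1022.0 − 1021.0| = 1.0 Hz.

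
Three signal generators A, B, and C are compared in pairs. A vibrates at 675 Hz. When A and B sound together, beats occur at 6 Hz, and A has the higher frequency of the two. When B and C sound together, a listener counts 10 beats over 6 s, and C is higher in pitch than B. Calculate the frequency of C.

670.6667 Hz

B is below A, so f_B = 675 − 6 = 669 Hz.
B–C: Beat frequency = 10/6 = 1.6667 Hz.
C is above B, so f_C = 669 + 1.6667 = 670.6667 Hz.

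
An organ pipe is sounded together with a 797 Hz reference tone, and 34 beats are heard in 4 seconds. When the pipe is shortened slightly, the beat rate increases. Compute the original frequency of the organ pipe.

805.5 Hz

Beat frequency = 34/4 = 8.5 Hz.
|f − 797| = 8.5, so the organ pipe was at either 788.5 Hz or 805.5 Hz.
A shorter pipe has a higher fundamental; the adjustment raises the organ pipe's frequency.
The beat rate rose, so the adjustment moved the organ pipe further from 797 Hz — it was already above the reference.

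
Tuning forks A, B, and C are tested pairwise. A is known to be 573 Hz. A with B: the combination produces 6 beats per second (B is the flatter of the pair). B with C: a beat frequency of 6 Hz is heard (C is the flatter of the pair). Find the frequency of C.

561 Hz

B is below A, so f_B = 573 − 6 = 567 Hz.
C is below B, so f_C = 567 − 6 = 561 Hz.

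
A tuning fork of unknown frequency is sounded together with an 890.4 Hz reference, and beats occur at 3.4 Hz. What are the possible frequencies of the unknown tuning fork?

|f − 890.4| = 3.4, so f = 890.4 ± 3.4.

887 Hz or 893.8 Hz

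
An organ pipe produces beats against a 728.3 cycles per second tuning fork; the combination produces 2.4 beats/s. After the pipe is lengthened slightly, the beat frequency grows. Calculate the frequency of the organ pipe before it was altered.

|f − 728.3| = 2.4, so the organ pipe was at either 725.9 Hz or 730.7 Hz.
A longer pipe has a lower fundamental; the adjustment lowers the organ pipe's frequency.
The beat rate rose, so the adjustment moved the organ pipe further from 728.3 Hz — it was already below the reference.

725.9 Hz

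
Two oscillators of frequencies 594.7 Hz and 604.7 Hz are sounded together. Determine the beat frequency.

f_beat = |f₁ − f₂|.
|594.7 − 604.7| = 10 Hz.

10 Hz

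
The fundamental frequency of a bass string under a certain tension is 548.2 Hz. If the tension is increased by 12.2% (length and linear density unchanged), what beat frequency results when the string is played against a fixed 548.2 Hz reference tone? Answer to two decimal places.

32.48 Hz

For a string, f ∝ √T, so the new frequency is 548.2·√1.122 = 580.6781 Hz.
f_beat = |580.6781 − 548.2| = 32.48 Hz.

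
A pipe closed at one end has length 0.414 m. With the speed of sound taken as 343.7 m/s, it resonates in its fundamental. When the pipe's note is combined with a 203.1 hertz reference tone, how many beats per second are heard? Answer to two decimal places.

4.45 Hz

Closed pipe (odd harmonics): f_n = n·v/(4L) = 1·343.7/(4·0.414) = 207.5483 Hz.
f_beat = |207.5483 − 203.1| = 4.45 Hz.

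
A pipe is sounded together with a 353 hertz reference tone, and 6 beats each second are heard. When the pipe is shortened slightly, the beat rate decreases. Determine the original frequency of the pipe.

|f − 353| = 6, so the pipe was at either 347 Hz or 359 Hz.
A shorter pipe has a higher fundamental; the adjustment raises the pipe's frequency.
The beat rate fell, so the adjustment moved the pipe toward 353 Hz — it must have started below the reference.

347 Hz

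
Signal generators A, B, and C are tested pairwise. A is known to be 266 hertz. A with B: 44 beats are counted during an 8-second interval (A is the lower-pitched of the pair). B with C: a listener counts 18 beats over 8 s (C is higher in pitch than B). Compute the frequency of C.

273.75 Hz

A–B: Beat frequency = 44/8 = 5.5 Hz.
B is above A, so f_B = 266 + 5.5 = 271.5 Hz.
B–C: Beat frequency = 18/8 = 2.25 Hz.
C is above B, so f_C = 271.5 + 2.25 = 273.75 Hz.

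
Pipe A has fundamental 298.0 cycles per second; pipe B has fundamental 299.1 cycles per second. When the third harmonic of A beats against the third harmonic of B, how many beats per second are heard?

3.3 Hz

Third harmonic of the first: 3·298.0 = 894.0 Hz.
Third harmonic of the second: 3·299.1 = 897.3 Hz.
f_beat = |894.0 − 897.3| = 3.3 Hz.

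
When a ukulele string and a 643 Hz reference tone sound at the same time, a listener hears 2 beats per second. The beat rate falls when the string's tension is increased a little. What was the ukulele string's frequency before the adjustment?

|f − 643| = 2, so the ukulele string was at either 641 Hz or 645 Hz.
Higher tension means higher frequency; the adjustment raises the ukulele string's frequency.
The beat rate fell, so the adjustment moved the ukulele string toward 643 Hz — it must have started below the reference.

641 Hz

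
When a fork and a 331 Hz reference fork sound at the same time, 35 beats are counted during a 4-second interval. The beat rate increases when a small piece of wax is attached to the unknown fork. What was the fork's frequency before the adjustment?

322.25 Hz

Beat frequency = 35/4 = 8.75 Hz.
|f − 331| = 8.75, so the fork was at either 322.25 Hz or 339.75 Hz.
Loading a fork with wax lowers its frequency; the adjustment lowers the fork's frequency.
The beat rate rose, so the adjustment moved the fork further from 331 Hz — it was already below the reference.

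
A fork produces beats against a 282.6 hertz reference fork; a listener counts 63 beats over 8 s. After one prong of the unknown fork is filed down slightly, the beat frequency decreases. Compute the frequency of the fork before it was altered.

Beat frequency = 63/8 = 7.875 Hz.
|f − 282.6| = 7.875, so the fork was at either 274.725 Hz or 290.475 Hz.
Filing a prong removes mass and raises the fork's frequency; the adjustment raises the fork's frequency.
The beat rate fell, so the adjustment moved the fork toward 282.6 Hz — it must have started below the reference.

274.725 Hz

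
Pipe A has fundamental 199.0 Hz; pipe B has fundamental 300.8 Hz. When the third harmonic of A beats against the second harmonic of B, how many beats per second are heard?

Third harmonic of the first: 3·199.0 = 597.0 Hz.
Second harmonic of the second: 2·300.8 = 601.6 Hz.
f_beat = |597.0 − 601.6| = 4.6 Hz.

4.6 Hz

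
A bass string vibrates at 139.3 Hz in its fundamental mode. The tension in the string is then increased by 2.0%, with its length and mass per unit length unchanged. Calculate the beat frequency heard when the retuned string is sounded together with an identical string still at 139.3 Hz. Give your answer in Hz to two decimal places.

For a string, f ∝ √T, so the new frequency is 139.3·√1.020 = 140.6861 Hz.
f_beat = |140.6861 − 139.3| = 1.39 Hz.

1.39 Hz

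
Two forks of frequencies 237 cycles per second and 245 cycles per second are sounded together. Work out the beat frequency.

Beats arise from superposition of two nearby frequencies; the beat rate is |f₁ − f₂|.
|237 − 245| = 8 Hz.

8 Hz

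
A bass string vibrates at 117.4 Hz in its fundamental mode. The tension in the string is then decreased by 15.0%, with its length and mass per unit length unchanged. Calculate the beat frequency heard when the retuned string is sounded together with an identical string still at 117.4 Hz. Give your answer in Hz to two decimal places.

For a string, f ∝ √T, so the new frequency is 117.4·√0.850 = 108.2375 Hz.
f_beat = |108.2375 − 117.4| = 9.16 Hz.

9.16 Hz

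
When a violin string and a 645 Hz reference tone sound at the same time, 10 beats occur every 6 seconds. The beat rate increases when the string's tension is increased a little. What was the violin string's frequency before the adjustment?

Beat frequency = 10/6 = 1.6667 Hz.
|f − 645| = 1.6667, so the violin string was at either 643.3333 Hz or 646.6667 Hz.
Higher tension means higher frequency; the adjustment raises the violin string's frequency.
The beat rate rose, so the adjustment moved the violin string further from 645 Hz — it was already above the reference.

646.6667 Hz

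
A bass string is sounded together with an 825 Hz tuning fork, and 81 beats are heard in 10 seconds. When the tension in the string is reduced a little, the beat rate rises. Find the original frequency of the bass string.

Beat frequency = 81/10 = 8.1 Hz.
|f − 825| = 8.1, so the bass string was at either 816.9 Hz or 833.1 Hz.
Lower tension means lower frequency; the adjustment lowers the bass string's frequency.
The beat rate rose, so the adjustment moved the bass string further from 825 Hz — it was already below the reference.

816.9 Hz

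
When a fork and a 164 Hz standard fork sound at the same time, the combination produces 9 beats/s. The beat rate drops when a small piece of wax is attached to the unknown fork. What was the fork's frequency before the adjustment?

173 Hz

|f − 164| = 9, so the fork was at either 155 Hz or 173 Hz.
Loading a fork with wax lowers its frequency; the adjustment lowers the fork's frequency.
The beat rate fell, so the adjustment moved the fork toward 164 Hz — it must have started above the reference.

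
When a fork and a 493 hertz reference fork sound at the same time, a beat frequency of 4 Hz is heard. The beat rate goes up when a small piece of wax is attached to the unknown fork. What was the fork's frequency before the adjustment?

489 Hz

|f − 493| = 4, so the fork was at either 489 Hz or 497 Hz.
Loading a fork with wax lowers its frequency; the adjustment lowers the fork's frequency.
The beat rate rose, so the adjustment moved the fork further from 493 Hz — it was already below the reference.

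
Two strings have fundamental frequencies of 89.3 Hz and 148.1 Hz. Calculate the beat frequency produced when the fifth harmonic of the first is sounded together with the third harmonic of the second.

2.2 Hz

Fifth harmonic of the first: 5·89.3 = 446.5 Hz.
Third harmonic of the second: 3·148.1 = 444.3 Hz.
f_beat = |446.5 − 444.3| = 2.2 Hz.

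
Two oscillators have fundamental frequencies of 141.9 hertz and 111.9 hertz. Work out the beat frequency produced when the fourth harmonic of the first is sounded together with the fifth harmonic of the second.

Fourth harmonic of the first: 4·141.9 = 567.6 Hz.
Fifth harmonic of the second: 5·111.9 = 559.5 Hz.
f_beat = |567.6 − 559.5| = 8.1 Hz.

8.1 Hz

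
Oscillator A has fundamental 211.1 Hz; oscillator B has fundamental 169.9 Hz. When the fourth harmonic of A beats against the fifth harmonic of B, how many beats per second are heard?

Fourth harmonic of the first: 4·211.1 = 844.4 Hz.
Fifth harmonic of the second: 5·169.9 = 849.5 Hz.
f_beat = |844.4 − 849.5| = 5.1 Hz.

5.1 Hz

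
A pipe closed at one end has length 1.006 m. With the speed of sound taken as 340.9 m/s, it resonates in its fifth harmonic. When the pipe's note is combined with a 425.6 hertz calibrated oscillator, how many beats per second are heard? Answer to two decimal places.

Closed pipe (odd harmonics): f_n = n·v/(4L) = 5·340.9/(4·1.006) = 423.5835 Hz.
f_beat = |423.5835 − 425.6| = 2.02 Hz.

2.02 Hz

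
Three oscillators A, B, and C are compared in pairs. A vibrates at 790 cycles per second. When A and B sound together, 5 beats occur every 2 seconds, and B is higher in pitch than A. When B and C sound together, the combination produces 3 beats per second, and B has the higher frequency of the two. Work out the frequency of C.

789.5 Hz

A–B: Beat frequency = 5/2 = 2.5 Hz.
B is above A, so f_B = 790 + 2.5 = 792.5 Hz.
C is below B, so f_C = 792.5 − 3 = 789.5 Hz.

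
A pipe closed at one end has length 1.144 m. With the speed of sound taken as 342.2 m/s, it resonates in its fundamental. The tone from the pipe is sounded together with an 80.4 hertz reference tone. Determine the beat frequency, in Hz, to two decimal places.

Closed pipe (odd harmonics): f_n = n·v/(4L) = 1·342.2/(4·1.144) = 74.7815 Hz.
f_beat = |74.7815 − 80.4| = 5.62 Hz.

5.62 Hz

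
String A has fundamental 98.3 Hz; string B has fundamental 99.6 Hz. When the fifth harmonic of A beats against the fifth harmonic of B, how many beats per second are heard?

Fifth harmonic of the first: 5·98.3 = 491.5 Hz.
Fifth harmonic of the second: 5·99.6 = 498.0 Hz.
f_beat = |491.5 − 498.0| = 6.5 Hz.

6.5 Hz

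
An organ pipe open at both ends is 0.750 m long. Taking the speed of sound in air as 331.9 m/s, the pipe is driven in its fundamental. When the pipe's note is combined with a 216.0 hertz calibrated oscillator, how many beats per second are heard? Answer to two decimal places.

5.27 Hz

Open pipe: f_n = n·v/(2L) = 1·331.9/(2·0.750) = 221.2667 Hz.
f_beat = |221.2667 − 216.0| = 5.27 Hz.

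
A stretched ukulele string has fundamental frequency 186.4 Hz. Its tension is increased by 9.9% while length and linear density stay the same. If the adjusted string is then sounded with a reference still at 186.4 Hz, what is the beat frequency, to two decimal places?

9.01 Hz

For a string, f ∝ √T, so the new frequency is 186.4·√1.099 = 195.4091 Hz.
f_beat = |195.4091 − 186.4| = 9.01 Hz.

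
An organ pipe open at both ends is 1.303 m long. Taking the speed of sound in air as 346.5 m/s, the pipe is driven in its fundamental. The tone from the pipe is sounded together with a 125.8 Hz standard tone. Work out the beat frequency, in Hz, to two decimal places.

7.16 Hz

Open pipe: f_n = n·v/(2L) = 1·346.5/(2·1.303) = 132.9624 Hz.
f_beat = |132.9624 − 125.8| = 7.16 Hz.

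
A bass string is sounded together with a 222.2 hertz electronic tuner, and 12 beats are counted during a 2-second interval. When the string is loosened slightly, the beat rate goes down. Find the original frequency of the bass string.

228.2 Hz

Beat frequency = 12/2 = 6 Hz.
|f − 222.2| = 6, so the bass string was at either 216.2 Hz or 228.2 Hz.
Reducing tension lowers a string's frequency; the adjustment lowers the bass string's frequency.
The beat rate fell, so the adjustment moved the bass string toward 222.2 Hz — it must have started above the reference.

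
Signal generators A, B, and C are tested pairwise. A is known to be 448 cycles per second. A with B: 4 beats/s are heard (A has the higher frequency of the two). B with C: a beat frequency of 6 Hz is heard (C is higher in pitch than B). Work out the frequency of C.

450 Hz

B is below A, so f_B = 448 − 4 = 444 Hz.
C is above B, so f_C = 444 + 6 = 450 Hz.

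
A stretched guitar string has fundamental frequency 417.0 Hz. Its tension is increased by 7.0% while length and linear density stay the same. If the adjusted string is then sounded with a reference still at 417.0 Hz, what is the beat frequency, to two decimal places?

14.35 Hz

For a string, f ∝ √T, so the new frequency is 417.0·√1.070 = 431.3482 Hz.
f_beat = |431.3482 − 417.0| = 14.35 Hz.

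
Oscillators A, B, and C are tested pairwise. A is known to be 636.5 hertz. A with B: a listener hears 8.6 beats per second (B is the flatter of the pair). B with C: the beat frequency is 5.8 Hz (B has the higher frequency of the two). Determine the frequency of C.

622.1 Hz

B is below A, so f_B = 636.5 − 8.6 = 627.9 Hz.
C is below B, so f_C = 627.9 − 5.8 = 622.1 Hz.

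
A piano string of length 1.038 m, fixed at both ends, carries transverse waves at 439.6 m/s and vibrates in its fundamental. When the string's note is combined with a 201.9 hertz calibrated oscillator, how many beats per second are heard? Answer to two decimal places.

For a string fixed at both ends, f_n = n·v/(2L) = 1·439.6/(2·1.038) = 211.7534 Hz.
f_beat = |211.7534 − 201.9| = 9.85 Hz.

9.85 Hz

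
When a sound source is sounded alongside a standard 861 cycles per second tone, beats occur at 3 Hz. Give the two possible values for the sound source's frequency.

|f − 861| = 3, so f = 861 ± 3.

858 Hz or 864 Hz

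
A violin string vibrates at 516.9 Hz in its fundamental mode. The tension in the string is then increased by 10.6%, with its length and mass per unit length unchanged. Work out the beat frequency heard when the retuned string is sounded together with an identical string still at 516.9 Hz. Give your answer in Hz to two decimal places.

For a string, f ∝ √T, so the new frequency is 516.9·√1.106 = 543.6058 Hz.
f_beat = |543.6058 − 516.9| = 26.71 Hz.

26.71 Hz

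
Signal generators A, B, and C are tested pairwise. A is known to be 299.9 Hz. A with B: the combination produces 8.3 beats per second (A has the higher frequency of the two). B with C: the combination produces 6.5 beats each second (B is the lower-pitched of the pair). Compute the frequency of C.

298.1 Hz

B is below A, so f_B = 299.9 − 8.3 = 291.6 Hz.
C is above B, so f_C = 291.6 + 6.5 = 298.1 Hz.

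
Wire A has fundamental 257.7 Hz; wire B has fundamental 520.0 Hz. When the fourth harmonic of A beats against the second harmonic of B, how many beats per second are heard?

9.2 Hz

Fourth harmonic of the first: 4·257.7 = 1030.8 Hz.
Second harmonic of the second: 2·520.0 = 1040.0 Hz.
f_beat = |1030.8 − 1040.0| = 9.2 Hz.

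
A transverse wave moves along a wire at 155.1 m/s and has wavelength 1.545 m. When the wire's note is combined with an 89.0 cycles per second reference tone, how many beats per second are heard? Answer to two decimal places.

11.39 Hz

Source frequency f = v/λ = 155.1/1.545 = 100.3883 Hz.
f_beat = |100.3883 − 89.0| = 11.39 Hz.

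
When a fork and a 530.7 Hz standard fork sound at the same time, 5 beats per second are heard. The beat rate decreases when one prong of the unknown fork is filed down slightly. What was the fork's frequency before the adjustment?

525.7 Hz

|f − 530.7| = 5, so the fork was at either 525.7 Hz or 535.7 Hz.
Filing a prong removes mass and raises the fork's frequency; the adjustment raises the fork's frequency.
The beat rate fell, so the adjustment moved the fork toward 530.7 Hz — it must have started below the reference.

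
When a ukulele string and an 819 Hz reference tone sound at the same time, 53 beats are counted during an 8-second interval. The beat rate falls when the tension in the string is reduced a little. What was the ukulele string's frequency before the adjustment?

Beat frequency = 53/8 = 6.625 Hz.
|f − 819| = 6.625, so the ukulele string was at either 812.375 Hz or 825.625 Hz.
Lower tension means lower frequency; the adjustment lowers the ukulele string's frequency.
The beat rate fell, so the adjustment moved the ukulele string toward 819 Hz — it must have started above the reference.

825.625 Hz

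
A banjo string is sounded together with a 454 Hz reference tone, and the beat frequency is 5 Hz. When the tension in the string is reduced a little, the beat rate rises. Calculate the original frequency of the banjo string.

|f − 454| = 5, so the banjo string was at either 449 Hz or 459 Hz.
Lower tension means lower frequency; the adjustment lowers the banjo string's frequency.
The beat rate rose, so the adjustment moved the banjo string further from 454 Hz — it was already below the reference.

449 Hz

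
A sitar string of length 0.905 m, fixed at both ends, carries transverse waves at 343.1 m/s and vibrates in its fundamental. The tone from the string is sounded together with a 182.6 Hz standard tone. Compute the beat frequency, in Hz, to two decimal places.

For a string fixed at both ends, f_n = n·v/(2L) = 1·343.1/(2·0.905) = 189.5580 Hz.
f_beat = |189.5580 − 182.6| = 6.96 Hz.

6.96 Hz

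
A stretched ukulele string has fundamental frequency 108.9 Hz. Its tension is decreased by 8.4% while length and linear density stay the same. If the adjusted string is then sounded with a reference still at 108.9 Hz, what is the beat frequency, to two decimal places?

For a string, f ∝ √T, so the new frequency is 108.9·√0.916 = 104.2259 Hz.
f_beat = |104.2259 − 108.9| = 4.67 Hz.

4.67 Hz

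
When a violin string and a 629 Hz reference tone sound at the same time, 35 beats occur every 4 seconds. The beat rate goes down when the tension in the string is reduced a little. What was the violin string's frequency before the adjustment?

637.75 Hz

Beat frequency = 35/4 = 8.75 Hz.
|f − 629| = 8.75, so the violin string was at either 620.25 Hz or 637.75 Hz.
Lower tension means lower frequency; the adjustment lowers the violin string's frequency.
The beat rate fell, so the adjustment moved the violin string toward 629 Hz — it must have started above the reference.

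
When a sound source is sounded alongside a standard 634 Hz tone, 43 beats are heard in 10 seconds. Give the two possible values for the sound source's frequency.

Beat frequency = 43/10 = 4.3 Hz.
|f − 634| = 4.3, so f = 634 ± 4.3.

629.7 Hz or 638.3 Hz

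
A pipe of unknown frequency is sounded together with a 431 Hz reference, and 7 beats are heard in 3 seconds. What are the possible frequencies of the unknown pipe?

Beat frequency = 7/3 = 2.3333 Hz.
|f − 431| = 2.3333, so f = 431 ± 2.3333.

428.6667 Hz or 433.3333 Hz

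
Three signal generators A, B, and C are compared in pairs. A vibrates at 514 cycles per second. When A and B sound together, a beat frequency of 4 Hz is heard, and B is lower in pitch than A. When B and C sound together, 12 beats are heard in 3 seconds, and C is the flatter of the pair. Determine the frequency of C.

B is below A, so f_B = 514 − 4 = 510 Hz.
B–C: Beat frequency = 12/3 = 4 Hz.
C is below B, so f_C = 510 − 4 = 506 Hz.

506 Hz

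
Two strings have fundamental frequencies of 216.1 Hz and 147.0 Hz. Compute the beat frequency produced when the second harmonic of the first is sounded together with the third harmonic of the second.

8.8 Hz

Second harmonic of the first: 2·216.1 = 432.2 Hz.
Third harmonic of the second: 3·147.0 = 441.0 Hz.
f_beat = |432.2 − 441.0| = 8.8 Hz.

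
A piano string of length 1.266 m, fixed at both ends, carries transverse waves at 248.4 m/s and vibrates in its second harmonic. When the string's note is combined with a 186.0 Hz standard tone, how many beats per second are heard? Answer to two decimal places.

10.21 Hz

For a string fixed at both ends, f_n = n·v/(2L) = 2·248.4/(2·1.266) = 196.2085 Hz.
f_beat = |196.2085 − 186.0| = 10.21 Hz.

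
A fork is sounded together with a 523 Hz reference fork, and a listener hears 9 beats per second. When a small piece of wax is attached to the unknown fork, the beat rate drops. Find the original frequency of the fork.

|f − 523| = 9, so the fork was at either 514 Hz or 532 Hz.
Loading a fork with wax lowers its frequency; the adjustment lowers the fork's frequency.
The beat rate fell, so the adjustment moved the fork toward 523 Hz — it must have started above the reference.

532 Hz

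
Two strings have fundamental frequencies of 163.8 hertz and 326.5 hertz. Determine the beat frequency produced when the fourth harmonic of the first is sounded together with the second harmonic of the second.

Fourth harmonic of the first: 4·163.8 = 655.2 Hz.
Second harmonic of the second: 2·326.5 = 653.0 Hz.
f_beat = |655.2 − 653.0| = 2.2 Hz.

2.2 Hz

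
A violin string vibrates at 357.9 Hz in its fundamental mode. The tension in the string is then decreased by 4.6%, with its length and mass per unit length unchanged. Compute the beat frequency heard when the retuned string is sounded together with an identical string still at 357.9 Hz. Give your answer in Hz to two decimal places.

For a string, f ∝ √T, so the new frequency is 357.9·√0.954 = 349.5714 Hz.
f_beat = |349.5714 − 357.9| = 8.33 Hz.

8.33 Hz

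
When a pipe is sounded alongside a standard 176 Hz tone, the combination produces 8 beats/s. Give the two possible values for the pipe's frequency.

|f − 176| = 8, so f = 176 ± 8.

168 Hz or 184 Hz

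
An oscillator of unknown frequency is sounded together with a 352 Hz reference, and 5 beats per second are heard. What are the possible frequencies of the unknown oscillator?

|f − 352| = 5, so f = 352 ± 5.

347 Hz or 357 Hz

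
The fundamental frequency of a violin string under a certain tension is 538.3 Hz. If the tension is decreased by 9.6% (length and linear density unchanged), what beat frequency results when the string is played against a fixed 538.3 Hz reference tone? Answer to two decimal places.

26.49 Hz

For a string, f ∝ √T, so the new frequency is 538.3·√0.904 = 511.8098 Hz.
f_beat = |511.8098 − 538.3| = 26.49 Hz.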